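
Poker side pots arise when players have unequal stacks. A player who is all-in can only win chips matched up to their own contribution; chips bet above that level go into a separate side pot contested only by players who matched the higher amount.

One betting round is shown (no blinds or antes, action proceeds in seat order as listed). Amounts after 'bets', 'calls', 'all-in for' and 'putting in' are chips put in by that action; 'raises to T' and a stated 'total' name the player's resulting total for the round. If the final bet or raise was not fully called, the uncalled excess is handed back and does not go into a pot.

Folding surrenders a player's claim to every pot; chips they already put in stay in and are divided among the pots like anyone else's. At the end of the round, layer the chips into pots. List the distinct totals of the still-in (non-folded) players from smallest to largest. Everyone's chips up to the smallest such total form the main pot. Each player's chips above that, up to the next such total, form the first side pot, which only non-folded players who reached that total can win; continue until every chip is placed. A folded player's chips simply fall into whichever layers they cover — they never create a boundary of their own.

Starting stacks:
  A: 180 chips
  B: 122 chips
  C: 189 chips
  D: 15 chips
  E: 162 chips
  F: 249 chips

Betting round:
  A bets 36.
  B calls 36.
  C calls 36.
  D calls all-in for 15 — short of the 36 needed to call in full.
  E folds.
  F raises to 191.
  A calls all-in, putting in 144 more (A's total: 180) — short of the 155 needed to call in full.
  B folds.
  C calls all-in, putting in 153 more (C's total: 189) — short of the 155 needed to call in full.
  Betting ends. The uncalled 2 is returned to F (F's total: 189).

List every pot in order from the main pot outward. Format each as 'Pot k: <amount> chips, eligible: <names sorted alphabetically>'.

Pot 1: 75 chips, eligible: A, C, D, F
Pot 2: 516 chips, eligible: A, C, F
Pot 3: 18 chips, eligible: C, F

Derivation:
Contributions (after 2 returned to F): A=180, B=36, C=189, D=15, F=189
Folded: B, E
Pot levels (distinct totals of non-folded players): 15, 180, 189
Layer 1-15: 15 each from A, B, C, D, F = 15*5 = 75 chips; eligible A, C, D, F
Layer 16-180: A 165 + B 21 + C 165 + F 165 = 516 chips; eligible A, C, F
Layer 181-189: 9 each from C, F = 9*2 = 18 chips; eligible C, F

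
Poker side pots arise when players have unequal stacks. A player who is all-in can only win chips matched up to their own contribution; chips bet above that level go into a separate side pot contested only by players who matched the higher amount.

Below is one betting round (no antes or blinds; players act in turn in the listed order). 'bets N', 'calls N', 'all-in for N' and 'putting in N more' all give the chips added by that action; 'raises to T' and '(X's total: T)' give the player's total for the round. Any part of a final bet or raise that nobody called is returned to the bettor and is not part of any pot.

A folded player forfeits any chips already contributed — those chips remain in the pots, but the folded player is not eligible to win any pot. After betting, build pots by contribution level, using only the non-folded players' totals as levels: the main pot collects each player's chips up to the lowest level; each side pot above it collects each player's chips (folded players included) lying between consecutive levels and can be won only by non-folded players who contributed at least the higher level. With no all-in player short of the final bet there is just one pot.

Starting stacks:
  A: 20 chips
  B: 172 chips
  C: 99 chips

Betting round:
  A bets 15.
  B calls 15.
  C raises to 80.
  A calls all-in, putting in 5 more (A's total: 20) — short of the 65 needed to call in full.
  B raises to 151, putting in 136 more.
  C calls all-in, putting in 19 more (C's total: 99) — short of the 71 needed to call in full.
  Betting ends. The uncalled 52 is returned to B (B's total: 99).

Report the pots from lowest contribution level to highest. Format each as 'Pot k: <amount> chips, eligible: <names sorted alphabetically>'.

Pot 1: 60 chips, eligible: A, B, C
Pot 2: 158 chips, eligible: B, C

Derivation:
Contributions (after 52 returned to B): A=20, B=99, C=99
Pot levels (distinct totals of non-folded players): 20, 99
Layer 1-20: 20 each from A, B, C = 20*3 = 60 chips; eligible A, B, C
Layer 21-99: 79 each from B, C = 79*2 = 158 chips; eligible B, C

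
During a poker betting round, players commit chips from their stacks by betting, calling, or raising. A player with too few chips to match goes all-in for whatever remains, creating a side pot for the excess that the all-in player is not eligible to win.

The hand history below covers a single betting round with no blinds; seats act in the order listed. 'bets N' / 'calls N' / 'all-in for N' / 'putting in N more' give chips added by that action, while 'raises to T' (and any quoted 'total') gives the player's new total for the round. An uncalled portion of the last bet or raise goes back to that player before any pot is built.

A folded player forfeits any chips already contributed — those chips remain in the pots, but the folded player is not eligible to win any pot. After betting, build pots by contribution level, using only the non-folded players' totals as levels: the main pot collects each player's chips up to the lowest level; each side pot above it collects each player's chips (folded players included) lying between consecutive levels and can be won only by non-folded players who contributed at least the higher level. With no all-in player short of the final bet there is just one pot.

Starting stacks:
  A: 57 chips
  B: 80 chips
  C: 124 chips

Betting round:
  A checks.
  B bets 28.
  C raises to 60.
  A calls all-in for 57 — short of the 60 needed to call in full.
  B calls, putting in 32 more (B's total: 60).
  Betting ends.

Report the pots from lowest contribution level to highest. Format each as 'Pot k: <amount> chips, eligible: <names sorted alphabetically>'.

Contributions: A=57, B=60, C=60
Pot levels (distinct totals of non-folded players): 57, 60
Layer 1-57: 57 each from A, B, C = 57*3 = 171 chips; eligible A, B, C
Layer 58-60: 3 each from B, C = 3*2 = 6 chips; eligible B, C

Pot 1: 171 chips, eligible: A, B, C
Pot 2: 6 chips, eligible: B, C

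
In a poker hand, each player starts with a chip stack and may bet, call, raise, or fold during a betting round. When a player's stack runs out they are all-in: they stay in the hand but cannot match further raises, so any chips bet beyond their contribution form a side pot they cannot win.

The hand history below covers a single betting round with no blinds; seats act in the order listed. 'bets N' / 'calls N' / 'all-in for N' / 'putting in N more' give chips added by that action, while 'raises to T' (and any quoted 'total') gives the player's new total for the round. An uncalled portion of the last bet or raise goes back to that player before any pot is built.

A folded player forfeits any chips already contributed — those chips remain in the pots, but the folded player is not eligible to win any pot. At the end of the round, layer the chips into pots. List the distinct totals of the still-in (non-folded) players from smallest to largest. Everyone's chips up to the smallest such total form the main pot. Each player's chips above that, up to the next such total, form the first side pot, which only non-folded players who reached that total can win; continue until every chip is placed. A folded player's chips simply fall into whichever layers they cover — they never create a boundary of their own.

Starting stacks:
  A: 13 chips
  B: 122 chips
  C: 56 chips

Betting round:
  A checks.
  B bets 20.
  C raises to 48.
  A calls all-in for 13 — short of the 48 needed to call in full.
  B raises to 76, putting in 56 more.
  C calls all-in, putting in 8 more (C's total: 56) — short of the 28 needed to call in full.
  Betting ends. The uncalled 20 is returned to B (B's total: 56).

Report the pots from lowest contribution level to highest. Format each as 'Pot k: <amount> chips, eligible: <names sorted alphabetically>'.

Pot 1: 39 chips, eligible: A, B, C
Pot 2: 86 chips, eligible: B, C

Derivation:
Contributions (after 20 returned to B): A=13, B=56, C=56
Pot levels (distinct totals of non-folded players): 13, 56
Layer 1-13: 13 each from A, B, C = 13*3 = 39 chips; eligible A, B, C
Layer 14-56: 43 each from B, C = 43*2 = 86 chips; eligible B, C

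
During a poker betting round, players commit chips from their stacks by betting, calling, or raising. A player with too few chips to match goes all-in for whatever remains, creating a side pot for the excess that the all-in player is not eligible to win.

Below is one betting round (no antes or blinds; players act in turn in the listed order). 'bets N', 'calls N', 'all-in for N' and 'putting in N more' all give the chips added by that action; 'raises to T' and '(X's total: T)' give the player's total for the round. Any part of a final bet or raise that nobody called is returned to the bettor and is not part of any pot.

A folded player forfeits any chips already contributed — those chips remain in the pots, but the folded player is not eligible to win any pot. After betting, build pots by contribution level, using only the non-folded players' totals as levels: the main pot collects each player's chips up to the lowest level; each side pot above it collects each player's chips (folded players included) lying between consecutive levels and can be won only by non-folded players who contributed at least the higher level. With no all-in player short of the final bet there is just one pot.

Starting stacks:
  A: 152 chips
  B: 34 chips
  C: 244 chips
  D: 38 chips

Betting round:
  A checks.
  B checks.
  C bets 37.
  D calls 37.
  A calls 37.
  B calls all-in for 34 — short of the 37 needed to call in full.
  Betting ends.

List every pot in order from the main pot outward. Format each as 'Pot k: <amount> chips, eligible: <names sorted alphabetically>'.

Pot 1: 136 chips, eligible: A, B, C, D
Pot 2: 9 chips, eligible: A, C, D

Derivation:
Contributions: A=37, B=34, C=37, D=37
Pot levels (distinct totals of non-folded players): 34, 37
Layer 1-34: 34 each from A, B, C, D = 34*4 = 136 chips; eligible A, B, C, D
Layer 35-37: 3 each from A, C, D = 3*3 = 9 chips; eligible A, C, D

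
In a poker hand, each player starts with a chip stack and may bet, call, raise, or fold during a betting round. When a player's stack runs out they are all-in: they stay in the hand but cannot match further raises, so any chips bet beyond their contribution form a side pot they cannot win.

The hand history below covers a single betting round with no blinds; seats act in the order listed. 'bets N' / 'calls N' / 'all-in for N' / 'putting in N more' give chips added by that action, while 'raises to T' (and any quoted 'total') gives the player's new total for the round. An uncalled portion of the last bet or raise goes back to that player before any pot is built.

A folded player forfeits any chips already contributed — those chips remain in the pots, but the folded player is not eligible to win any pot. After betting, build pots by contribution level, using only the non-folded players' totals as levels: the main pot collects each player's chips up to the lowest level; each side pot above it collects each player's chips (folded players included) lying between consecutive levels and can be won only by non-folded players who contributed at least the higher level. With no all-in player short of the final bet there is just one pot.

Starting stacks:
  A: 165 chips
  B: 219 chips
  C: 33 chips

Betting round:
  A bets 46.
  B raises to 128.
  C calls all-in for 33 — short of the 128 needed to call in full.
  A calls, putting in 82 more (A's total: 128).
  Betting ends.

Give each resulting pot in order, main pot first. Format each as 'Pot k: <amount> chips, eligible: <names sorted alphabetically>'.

Pot 1: 99 chips, eligible: A, B, C
Pot 2: 190 chips, eligible: A, B

Derivation:
Contributions: A=128, B=128, C=33
Pot levels (distinct totals of non-folded players): 33, 128
Layer 1-33: 33 each from A, B, C = 33*3 = 99 chips; eligible A, B, C
Layer 34-128: 95 each from A, B = 95*2 = 190 chips; eligible A, B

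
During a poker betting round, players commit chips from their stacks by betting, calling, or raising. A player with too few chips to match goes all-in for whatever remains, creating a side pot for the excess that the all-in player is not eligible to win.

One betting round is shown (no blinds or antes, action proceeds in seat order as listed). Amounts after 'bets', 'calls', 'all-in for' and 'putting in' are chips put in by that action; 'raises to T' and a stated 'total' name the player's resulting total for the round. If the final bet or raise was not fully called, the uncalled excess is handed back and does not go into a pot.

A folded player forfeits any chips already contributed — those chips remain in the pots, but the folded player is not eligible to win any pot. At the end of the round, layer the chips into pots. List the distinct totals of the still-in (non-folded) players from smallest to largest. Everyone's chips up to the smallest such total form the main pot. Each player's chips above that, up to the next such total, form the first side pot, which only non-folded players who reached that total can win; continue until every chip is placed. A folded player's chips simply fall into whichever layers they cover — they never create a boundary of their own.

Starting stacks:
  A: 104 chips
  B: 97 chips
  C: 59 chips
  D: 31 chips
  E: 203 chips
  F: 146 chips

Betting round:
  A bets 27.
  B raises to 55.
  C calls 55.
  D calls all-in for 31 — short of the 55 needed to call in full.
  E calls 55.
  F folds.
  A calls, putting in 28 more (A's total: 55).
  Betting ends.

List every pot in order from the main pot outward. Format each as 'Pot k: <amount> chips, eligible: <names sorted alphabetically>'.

Contributions: A=55, B=55, C=55, D=31, E=55
Folded: F
Pot levels (distinct totals of non-folded players): 31, 55
Layer 1-31: 31 each from A, B, C, D, E = 31*5 = 155 chips; eligible A, B, C, D, E
Layer 32-55: 24 each from A, B, C, E = 24*4 = 96 chips; eligible A, B, C, E

Pot 1: 155 chips, eligible: A, B, C, D, E
Pot 2: 96 chips, eligible: A, B, C, E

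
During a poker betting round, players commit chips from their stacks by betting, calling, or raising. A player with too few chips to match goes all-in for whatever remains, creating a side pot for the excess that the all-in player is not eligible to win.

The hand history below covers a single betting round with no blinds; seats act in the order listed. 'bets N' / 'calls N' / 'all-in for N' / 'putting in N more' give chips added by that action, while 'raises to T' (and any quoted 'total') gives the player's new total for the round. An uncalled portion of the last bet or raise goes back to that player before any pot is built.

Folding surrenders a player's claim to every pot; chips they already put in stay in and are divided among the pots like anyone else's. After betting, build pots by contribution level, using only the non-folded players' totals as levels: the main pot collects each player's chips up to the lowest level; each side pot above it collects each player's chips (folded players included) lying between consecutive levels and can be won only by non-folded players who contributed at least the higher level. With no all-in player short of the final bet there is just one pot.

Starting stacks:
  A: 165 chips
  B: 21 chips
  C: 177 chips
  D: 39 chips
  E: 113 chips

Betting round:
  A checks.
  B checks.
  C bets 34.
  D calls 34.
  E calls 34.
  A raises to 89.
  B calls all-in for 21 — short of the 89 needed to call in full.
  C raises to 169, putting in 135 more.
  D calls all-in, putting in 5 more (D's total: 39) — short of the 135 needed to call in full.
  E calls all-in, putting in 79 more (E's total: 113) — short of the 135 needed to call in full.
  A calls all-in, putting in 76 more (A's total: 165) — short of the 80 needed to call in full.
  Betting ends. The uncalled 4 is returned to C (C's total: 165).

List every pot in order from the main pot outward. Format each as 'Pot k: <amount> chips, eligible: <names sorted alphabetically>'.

Contributions (after 4 returned to C): A=165, B=21, C=165, D=39, E=113
Pot levels (distinct totals of non-folded players): 21, 39, 113, 165
Layer 1-21: 21 each from A, B, C, D, E = 21*5 = 105 chips; eligible A, B, C, D, E
Layer 22-39: 18 each from A, C, D, E = 18*4 = 72 chips; eligible A, C, D, E
Layer 40-113: 74 each from A, C, E = 74*3 = 222 chips; eligible A, C, E
Layer 114-165: 52 each from A, C = 52*2 = 104 chips; eligible A, C

Pot 1: 105 chips, eligible: A, B, C, D, E
Pot 2: 72 chips, eligible: A, C, D, E
Pot 3: 222 chips, eligible: A, C, E
Pot 4: 104 chips, eligible: A, C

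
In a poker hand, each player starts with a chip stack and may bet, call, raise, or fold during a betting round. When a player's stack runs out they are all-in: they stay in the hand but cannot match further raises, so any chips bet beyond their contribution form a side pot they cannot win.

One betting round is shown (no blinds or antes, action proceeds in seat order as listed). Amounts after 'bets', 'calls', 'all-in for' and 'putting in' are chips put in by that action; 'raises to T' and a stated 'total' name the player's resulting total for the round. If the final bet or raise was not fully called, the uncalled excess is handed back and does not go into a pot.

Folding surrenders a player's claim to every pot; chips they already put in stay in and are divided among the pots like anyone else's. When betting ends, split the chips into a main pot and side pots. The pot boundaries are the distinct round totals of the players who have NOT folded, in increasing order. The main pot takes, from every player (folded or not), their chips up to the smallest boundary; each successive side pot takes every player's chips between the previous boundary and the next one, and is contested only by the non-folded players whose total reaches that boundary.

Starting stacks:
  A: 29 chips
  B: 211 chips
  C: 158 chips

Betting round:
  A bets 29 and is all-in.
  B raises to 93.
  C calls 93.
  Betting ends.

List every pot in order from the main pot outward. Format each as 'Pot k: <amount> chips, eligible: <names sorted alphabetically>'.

Contributions: A=29, B=93, C=93
Pot levels (distinct totals of non-folded players): 29, 93
Layer 1-29: 29 each from A, B, C = 29*3 = 87 chips; eligible A, B, C
Layer 30-93: 64 each from B, C = 64*2 = 128 chips; eligible B, C

Pot 1: 87 chips, eligible: A, B, C
Pot 2: 128 chips, eligible: B, C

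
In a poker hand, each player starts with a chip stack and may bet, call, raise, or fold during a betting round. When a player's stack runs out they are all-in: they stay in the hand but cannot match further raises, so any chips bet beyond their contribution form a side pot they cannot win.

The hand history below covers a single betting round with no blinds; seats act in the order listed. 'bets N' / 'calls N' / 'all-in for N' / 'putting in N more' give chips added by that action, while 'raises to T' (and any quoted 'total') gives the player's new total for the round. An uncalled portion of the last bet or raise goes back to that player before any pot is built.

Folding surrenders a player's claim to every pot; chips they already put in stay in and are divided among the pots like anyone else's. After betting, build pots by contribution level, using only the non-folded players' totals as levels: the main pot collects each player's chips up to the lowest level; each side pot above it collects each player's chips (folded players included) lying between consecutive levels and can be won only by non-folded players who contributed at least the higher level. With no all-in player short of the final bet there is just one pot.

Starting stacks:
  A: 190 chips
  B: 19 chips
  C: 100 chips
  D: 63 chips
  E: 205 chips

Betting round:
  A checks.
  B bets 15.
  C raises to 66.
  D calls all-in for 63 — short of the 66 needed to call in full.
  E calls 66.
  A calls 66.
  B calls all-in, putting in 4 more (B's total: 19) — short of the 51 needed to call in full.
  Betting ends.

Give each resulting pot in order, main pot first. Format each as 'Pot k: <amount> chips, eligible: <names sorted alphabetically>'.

Pot 1: 95 chips, eligible: A, B, C, D, E
Pot 2: 176 chips, eligible: A, C, D, E
Pot 3: 9 chips, eligible: A, C, E

Derivation:
Contributions: A=66, B=19, C=66, D=63, E=66
Pot levels (distinct totals of non-folded players): 19, 63, 66
Layer 1-19: 19 each from A, B, C, D, E = 19*5 = 95 chips; eligible A, B, C, D, E
Layer 20-63: 44 each from A, C, D, E = 44*4 = 176 chips; eligible A, C, D, E
Layer 64-66: 3 each from A, C, E = 3*3 = 9 chips; eligible A, C, E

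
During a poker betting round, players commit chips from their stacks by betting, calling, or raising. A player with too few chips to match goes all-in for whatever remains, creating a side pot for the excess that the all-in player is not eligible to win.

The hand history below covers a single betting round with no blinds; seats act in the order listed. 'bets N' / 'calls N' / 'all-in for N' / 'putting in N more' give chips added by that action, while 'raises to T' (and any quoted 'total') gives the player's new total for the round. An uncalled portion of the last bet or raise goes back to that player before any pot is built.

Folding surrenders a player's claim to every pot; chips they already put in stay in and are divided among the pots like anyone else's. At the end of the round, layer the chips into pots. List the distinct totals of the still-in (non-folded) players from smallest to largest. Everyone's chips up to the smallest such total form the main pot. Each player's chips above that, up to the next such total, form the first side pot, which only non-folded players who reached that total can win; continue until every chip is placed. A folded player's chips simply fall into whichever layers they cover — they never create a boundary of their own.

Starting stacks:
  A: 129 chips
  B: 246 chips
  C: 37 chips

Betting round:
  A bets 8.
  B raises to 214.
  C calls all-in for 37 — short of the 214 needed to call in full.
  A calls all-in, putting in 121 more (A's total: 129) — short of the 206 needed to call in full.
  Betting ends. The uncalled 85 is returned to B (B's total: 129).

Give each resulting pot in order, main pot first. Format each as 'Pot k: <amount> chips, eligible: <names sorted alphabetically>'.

Pot 1: 111 chips, eligible: A, B, C
Pot 2: 184 chips, eligible: A, B

Derivation:
Contributions (after 85 returned to B): A=129, B=129, C=37
Pot levels (distinct totals of non-folded players): 37, 129
Layer 1-37: 37 each from A, B, C = 37*3 = 111 chips; eligible A, B, C
Layer 38-129: 92 each from A, B = 92*2 = 184 chips; eligible A, B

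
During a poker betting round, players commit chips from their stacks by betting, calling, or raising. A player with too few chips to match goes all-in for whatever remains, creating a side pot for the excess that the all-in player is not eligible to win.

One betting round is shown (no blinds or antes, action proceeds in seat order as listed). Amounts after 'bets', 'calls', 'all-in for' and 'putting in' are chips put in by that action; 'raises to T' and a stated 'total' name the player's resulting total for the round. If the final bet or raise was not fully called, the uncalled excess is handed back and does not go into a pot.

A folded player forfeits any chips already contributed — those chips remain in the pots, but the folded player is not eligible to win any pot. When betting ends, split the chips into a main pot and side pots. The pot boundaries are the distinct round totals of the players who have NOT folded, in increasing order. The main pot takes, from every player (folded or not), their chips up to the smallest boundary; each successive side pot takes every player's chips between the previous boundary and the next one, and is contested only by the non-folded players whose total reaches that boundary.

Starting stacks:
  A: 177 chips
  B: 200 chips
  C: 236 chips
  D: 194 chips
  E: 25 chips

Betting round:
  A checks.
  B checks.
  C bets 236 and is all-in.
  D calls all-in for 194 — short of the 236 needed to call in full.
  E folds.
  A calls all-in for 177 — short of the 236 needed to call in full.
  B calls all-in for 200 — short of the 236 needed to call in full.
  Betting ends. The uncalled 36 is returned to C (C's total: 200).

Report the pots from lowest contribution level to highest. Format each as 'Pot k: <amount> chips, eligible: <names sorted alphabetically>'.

Contributions (after 36 returned to C): A=177, B=200, C=200, D=194
Folded: E
Pot levels (distinct totals of non-folded players): 177, 194, 200
Layer 1-177: 177 each from A, B, C, D = 177*4 = 708 chips; eligible A, B, C, D
Layer 178-194: 17 each from B, C, D = 17*3 = 51 chips; eligible B, C, D
Layer 195-200: 6 each from B, C = 6*2 = 12 chips; eligible B, C

Pot 1: 708 chips, eligible: A, B, C, D
Pot 2: 51 chips, eligible: B, C, D
Pot 3: 12 chips, eligible: B, C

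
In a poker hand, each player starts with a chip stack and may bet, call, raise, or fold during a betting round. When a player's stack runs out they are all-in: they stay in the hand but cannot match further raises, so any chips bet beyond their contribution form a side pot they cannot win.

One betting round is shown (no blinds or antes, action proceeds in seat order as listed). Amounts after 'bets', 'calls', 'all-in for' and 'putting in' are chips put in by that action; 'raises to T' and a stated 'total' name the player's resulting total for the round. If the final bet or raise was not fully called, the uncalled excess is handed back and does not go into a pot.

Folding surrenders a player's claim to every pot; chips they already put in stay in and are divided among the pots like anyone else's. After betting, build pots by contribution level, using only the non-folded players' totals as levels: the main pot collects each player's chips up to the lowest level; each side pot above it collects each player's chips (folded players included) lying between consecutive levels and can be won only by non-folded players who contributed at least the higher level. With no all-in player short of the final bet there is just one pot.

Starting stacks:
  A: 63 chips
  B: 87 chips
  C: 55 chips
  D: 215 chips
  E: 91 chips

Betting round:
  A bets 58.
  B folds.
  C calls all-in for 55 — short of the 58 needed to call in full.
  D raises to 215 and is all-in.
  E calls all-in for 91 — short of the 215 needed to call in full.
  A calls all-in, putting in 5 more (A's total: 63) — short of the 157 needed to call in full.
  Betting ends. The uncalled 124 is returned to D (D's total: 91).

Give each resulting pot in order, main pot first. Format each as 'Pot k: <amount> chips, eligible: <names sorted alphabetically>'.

Contributions (after 124 returned to D): A=63, C=55, D=91, E=91
Folded: B
Pot levels (distinct totals of non-folded players): 55, 63, 91
Layer 1-55: 55 each from A, C, D, E = 55*4 = 220 chips; eligible A, C, D, E
Layer 56-63: 8 each from A, D, E = 8*3 = 24 chips; eligible A, D, E
Layer 64-91: 28 each from D, E = 28*2 = 56 chips; eligible D, E

Pot 1: 220 chips, eligible: A, C, D, E
Pot 2: 24 chips, eligible: A, D, E
Pot 3: 56 chips, eligible: D, E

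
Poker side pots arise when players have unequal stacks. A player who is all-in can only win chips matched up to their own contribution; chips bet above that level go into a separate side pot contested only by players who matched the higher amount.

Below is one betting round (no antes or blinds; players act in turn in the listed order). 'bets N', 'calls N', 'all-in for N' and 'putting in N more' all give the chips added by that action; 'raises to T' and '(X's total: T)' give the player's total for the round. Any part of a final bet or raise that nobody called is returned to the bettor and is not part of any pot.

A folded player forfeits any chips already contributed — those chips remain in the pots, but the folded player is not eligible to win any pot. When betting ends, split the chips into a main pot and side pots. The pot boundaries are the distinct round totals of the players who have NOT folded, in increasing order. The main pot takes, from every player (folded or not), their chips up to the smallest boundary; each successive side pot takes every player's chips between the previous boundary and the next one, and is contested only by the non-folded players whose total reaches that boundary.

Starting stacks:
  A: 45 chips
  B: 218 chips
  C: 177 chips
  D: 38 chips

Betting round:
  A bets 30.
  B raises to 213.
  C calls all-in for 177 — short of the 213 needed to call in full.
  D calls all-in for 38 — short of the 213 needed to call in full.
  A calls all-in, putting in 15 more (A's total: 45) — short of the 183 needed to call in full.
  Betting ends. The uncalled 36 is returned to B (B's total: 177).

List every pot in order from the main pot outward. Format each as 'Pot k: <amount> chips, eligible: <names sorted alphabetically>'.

Pot 1: 152 chips, eligible: A, B, C, D
Pot 2: 21 chips, eligible: A, B, C
Pot 3: 264 chips, eligible: B, C

Derivation:
Contributions (after 36 returned to B): A=45, B=177, C=177, D=38
Pot levels (distinct totals of non-folded players): 38, 45, 177
Layer 1-38: 38 each from A, B, C, D = 38*4 = 152 chips; eligible A, B, C, D
Layer 39-45: 7 each from A, B, C = 7*3 = 21 chips; eligible A, B, C
Layer 46-177: 132 each from B, C = 132*2 = 264 chips; eligible B, C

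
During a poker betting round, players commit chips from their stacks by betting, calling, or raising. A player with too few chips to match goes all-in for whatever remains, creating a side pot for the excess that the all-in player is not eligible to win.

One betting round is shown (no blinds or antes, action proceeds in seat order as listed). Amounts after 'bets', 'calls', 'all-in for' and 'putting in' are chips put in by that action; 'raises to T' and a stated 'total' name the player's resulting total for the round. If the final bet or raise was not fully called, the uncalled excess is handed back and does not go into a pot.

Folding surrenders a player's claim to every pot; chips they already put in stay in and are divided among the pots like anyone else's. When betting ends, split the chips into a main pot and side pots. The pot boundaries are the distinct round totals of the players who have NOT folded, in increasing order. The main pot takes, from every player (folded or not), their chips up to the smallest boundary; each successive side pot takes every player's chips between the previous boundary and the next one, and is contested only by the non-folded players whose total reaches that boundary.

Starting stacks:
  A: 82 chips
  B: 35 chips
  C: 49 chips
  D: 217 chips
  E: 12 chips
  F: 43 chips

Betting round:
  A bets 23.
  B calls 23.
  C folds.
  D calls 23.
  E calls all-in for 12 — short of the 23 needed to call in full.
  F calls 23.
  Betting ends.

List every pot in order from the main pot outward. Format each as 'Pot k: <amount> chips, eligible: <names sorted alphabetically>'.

Contributions: A=23, B=23, D=23, E=12, F=23
Folded: C
Pot levels (distinct totals of non-folded players): 12, 23
Layer 1-12: 12 each from A, B, D, E, F = 12*5 = 60 chips; eligible A, B, D, E, F
Layer 13-23: 11 each from A, B, D, F = 11*4 = 44 chips; eligible A, B, D, F

Pot 1: 60 chips, eligible: A, B, D, E, F
Pot 2: 44 chips, eligible: A, B, D, F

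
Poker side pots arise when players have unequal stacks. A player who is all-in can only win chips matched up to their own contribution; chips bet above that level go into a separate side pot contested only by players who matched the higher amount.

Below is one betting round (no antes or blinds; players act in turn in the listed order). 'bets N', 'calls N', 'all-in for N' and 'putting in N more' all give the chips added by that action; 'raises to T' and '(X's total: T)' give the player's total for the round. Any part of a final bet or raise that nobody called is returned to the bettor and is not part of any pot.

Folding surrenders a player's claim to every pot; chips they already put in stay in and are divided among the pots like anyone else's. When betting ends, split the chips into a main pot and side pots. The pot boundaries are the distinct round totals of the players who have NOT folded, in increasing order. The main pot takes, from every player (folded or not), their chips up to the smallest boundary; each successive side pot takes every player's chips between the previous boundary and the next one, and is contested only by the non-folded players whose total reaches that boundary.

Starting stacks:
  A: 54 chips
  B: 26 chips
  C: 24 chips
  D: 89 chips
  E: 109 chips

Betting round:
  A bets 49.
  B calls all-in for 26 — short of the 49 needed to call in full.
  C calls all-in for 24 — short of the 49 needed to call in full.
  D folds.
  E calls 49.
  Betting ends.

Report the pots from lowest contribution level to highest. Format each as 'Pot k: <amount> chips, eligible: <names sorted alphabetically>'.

Contributions: A=49, B=26, C=24, E=49
Folded: D
Pot levels (distinct totals of non-folded players): 24, 26, 49
Layer 1-24: 24 each from A, B, C, E = 24*4 = 96 chips; eligible A, B, C, E
Layer 25-26: 2 each from A, B, E = 2*3 = 6 chips; eligible A, B, E
Layer 27-49: 23 each from A, E = 23*2 = 46 chips; eligible A, E

Pot 1: 96 chips, eligible: A, B, C, E
Pot 2: 6 chips, eligible: A, B, E
Pot 3: 46 chips, eligible: A, E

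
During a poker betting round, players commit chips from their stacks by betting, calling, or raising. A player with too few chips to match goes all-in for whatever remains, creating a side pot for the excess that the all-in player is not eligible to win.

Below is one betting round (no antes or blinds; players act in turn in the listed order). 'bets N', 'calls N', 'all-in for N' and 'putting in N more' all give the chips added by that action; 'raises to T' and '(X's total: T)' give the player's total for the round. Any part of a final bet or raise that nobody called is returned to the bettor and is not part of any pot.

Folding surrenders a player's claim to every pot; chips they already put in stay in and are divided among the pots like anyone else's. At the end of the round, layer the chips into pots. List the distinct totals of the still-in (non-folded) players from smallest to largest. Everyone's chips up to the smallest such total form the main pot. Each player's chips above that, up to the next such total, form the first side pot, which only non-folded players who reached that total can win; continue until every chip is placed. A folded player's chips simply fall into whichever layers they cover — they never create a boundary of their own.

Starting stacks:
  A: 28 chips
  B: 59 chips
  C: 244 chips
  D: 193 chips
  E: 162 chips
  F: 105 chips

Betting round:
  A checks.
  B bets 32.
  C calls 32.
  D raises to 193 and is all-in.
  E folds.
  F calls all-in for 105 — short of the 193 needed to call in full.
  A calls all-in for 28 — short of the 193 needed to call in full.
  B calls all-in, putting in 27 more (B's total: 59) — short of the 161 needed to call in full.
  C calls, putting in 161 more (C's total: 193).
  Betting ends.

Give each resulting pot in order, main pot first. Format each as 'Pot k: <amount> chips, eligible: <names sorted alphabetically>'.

Pot 1: 140 chips, eligible: A, B, C, D, F
Pot 2: 124 chips, eligible: B, C, D, F
Pot 3: 138 chips, eligible: C, D, F
Pot 4: 176 chips, eligible: C, D

Derivation:
Contributions: A=28, B=59, C=193, D=193, F=105
Folded: E
Pot levels (distinct totals of non-folded players): 28, 59, 105, 193
Layer 1-28: 28 each from A, B, C, D, F = 28*5 = 140 chips; eligible A, B, C, D, F
Layer 29-59: 31 each from B, C, D, F = 31*4 = 124 chips; eligible B, C, D, F
Layer 60-105: 46 each from C, D, F = 46*3 = 138 chips; eligible C, D, F
Layer 106-193: 88 each from C, D = 88*2 = 176 chips; eligible C, D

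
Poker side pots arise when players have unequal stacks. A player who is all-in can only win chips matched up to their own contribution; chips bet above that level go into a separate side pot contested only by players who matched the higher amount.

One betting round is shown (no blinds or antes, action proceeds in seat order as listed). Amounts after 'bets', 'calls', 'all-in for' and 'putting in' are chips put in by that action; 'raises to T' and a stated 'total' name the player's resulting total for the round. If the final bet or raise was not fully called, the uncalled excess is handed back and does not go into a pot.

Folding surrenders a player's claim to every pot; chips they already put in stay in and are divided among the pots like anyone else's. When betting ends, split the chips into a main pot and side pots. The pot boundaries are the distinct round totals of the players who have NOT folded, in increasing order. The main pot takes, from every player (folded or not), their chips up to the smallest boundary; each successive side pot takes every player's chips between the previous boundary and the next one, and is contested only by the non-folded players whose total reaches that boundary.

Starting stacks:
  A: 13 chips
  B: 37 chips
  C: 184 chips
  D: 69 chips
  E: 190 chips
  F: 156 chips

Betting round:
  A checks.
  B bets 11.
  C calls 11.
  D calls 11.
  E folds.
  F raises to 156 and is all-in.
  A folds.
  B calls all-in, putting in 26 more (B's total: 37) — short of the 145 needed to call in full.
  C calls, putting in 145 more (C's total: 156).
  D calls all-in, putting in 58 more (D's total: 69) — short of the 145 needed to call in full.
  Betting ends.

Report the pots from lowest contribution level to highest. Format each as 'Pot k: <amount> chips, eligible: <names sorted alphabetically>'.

Contributions: B=37, C=156, D=69, F=156
Folded: A, E
Pot levels (distinct totals of non-folded players): 37, 69, 156
Layer 1-37: 37 each from B, C, D, F = 37*4 = 148 chips; eligible B, C, D, F
Layer 38-69: 32 each from C, D, F = 32*3 = 96 chips; eligible C, D, F
Layer 70-156: 87 each from C, F = 87*2 = 174 chips; eligible C, F

Pot 1: 148 chips, eligible: B, C, D, F
Pot 2: 96 chips, eligible: C, D, F
Pot 3: 174 chips, eligible: C, F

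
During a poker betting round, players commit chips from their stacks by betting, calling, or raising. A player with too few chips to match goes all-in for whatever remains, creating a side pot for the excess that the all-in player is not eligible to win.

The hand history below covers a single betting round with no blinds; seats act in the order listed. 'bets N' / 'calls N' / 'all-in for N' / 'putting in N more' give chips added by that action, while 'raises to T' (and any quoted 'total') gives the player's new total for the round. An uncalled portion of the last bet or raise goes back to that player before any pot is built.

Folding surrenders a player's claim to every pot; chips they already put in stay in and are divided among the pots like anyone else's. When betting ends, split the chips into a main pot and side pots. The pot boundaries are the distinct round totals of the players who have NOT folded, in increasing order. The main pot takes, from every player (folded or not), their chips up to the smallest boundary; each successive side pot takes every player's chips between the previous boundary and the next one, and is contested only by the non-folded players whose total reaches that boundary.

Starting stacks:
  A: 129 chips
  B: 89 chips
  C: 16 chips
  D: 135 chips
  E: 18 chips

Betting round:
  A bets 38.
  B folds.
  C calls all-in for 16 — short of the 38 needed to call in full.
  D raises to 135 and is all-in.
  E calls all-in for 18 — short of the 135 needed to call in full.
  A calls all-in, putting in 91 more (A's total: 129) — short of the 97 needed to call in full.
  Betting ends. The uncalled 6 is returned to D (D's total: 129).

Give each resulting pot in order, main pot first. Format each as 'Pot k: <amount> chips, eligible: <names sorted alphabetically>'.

Pot 1: 64 chips, eligible: A, C, D, E
Pot 2: 6 chips, eligible: A, D, E
Pot 3: 222 chips, eligible: A, D

Derivation:
Contributions (after 6 returned to D): A=129, C=16, D=129, E=18
Folded: B
Pot levels (distinct totals of non-folded players): 16, 18, 129
Layer 1-16: 16 each from A, C, D, E = 16*4 = 64 chips; eligible A, C, D, E
Layer 17-18: 2 each from A, D, E = 2*3 = 6 chips; eligible A, D, E
Layer 19-129: 111 each from A, D = 111*2 = 222 chips; eligible A, D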